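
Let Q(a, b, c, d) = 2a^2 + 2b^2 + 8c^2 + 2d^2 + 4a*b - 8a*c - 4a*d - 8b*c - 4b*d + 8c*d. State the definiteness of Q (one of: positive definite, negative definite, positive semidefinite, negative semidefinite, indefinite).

The symmetric matrix is A = [[2, 2, -4, -2], [2, 2, -4, -2], [-4, -4, 8, 4], [-2, -2, 4, 2]].
Row-reducing A symmetrically gives the diagonal entries 2, 0, 0, 0.
Counting signs: 1 positive, 3 zero.
Hence Q is positive semidefinite.

positive semidefinite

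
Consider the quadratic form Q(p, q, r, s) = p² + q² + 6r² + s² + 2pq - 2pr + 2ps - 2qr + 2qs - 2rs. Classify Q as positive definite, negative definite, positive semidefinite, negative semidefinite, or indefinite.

positive semidefinite

Write A = [[1, 1, -1, 1], [1, 1, -1, 1], [-1, -1, 6, -1], [1, 1, -1, 1]].
Congruent diagonalization of A (simultaneous row and column reduction) yields pivots 1, 0, 5, 0.
So there are 2 positive, 2 zero pivots.
Hence Q is positive semidefinite.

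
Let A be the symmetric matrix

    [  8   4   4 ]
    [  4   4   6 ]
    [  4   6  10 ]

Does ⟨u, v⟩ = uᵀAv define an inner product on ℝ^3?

Congruent diagonalization of A (simultaneous row and column reduction) yields pivots 8, 2, 0.
Counting signs: 2 positive, 1 zero.
Hence Q is positive semidefinite.
⟨·,·⟩ is an inner product exactly when A is positive definite.

no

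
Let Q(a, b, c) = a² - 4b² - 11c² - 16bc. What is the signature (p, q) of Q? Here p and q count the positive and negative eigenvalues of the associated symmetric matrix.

The associated matrix is A = [[1, 0, 0], [0, -4, -8], [0, -8, -11]].
An LDLᵀ factorisation of A has diagonal entries 1, -4, 5.
Counting signs: 2 positive, 1 negative.

(2, 1)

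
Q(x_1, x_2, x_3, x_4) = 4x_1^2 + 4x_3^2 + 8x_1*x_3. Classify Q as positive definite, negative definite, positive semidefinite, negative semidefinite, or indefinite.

Write A = [[4, 0, 4, 0], [0, 0, 0, 0], [4, 0, 4, 0], [0, 0, 0, 0]].
Symmetric row and column elimination reduces A to a congruent diagonal form with pivots 4, 0, 0, 0.
Counting signs: 1 positive, 3 zero.
Hence Q is positive semidefinite.

positive semidefinite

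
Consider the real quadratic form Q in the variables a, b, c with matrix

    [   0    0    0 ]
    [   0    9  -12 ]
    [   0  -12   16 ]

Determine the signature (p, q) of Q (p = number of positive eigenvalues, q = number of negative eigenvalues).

Row-reducing A symmetrically gives the diagonal entries 0, 9, 0.
So there are 1 positive, 2 zero pivots.

(1, 0)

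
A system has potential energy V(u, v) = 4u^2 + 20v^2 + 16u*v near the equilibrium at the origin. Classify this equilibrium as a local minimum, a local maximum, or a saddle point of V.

The Hessian at the origin is H = [[8, 16], [16, 40]].
det H = 8·40 − (16)² = 64 > 0 and H[1,1] = 8 > 0, so H is positive definite.
Therefore the origin is a local minimum.

local minimum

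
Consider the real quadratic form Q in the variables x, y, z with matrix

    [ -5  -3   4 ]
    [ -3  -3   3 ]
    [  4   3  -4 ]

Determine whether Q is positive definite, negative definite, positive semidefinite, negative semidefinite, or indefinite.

Congruent diagonalization of A (simultaneous row and column reduction) yields pivots -5, -6/5, -1/2.
Counting signs: 3 negative.
Hence Q is negative definite.

negative definite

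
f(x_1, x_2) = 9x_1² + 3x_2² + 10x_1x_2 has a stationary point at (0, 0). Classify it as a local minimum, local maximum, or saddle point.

The Hessian at the origin is H = [[18, 10], [10, 6]].
det H = 18·6 − (10)² = 8 > 0 and H[1,1] = 18 > 0, so H is positive definite.
Therefore the origin is a local minimum.

local minimum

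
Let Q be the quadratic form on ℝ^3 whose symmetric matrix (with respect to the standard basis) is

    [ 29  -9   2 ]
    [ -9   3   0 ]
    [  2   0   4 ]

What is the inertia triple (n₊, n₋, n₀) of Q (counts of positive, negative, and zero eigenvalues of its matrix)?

(3, 0, 0)

Applying the same elementary operations to the rows and columns of A produces a congruent diagonal matrix with entries 29, 6/29, 2.
That gives 3 positive pivots.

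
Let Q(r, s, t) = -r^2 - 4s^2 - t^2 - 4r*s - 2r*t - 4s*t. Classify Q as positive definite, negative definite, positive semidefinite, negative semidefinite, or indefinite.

negative semidefinite

Write A = [[-1, -2, -1], [-2, -4, -2], [-1, -2, -1]].
Symmetric row and column elimination reduces A to a congruent diagonal form with pivots -1, 0, 0.
So there are 1 negative, 2 zero pivots.
Hence Q is negative semidefinite.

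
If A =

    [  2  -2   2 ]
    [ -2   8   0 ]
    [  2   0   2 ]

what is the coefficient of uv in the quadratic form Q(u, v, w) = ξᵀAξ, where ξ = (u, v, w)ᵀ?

-4

The coefficient of uv is A[1,2] + A[2,1] = 2·(-2) = -4.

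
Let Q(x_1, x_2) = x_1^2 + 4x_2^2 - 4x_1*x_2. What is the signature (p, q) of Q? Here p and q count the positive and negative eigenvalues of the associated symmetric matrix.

(1, 0)

The symmetric matrix is A = [[1, -2], [-2, 4]].
Row-reducing A symmetrically gives the diagonal entries 1, 0.
So there are 1 positive, 1 zero pivots.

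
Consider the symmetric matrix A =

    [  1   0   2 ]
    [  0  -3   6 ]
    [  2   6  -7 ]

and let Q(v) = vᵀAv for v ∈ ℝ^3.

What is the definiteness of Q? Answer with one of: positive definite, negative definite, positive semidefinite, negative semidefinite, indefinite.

indefinite

An LDLᵀ factorisation of A has diagonal entries 1, -3, 1.
Counting signs: 2 positive, 1 negative.
Hence Q is indefinite.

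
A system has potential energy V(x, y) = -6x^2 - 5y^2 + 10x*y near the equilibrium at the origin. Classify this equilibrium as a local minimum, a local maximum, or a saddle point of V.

The Hessian at the origin is H = [[-12, 10], [10, -10]].
det H = -12·-10 − (10)² = 20 > 0 and H[1,1] = -12 < 0, so H is negative definite.
Therefore the origin is a local maximum.

local maximum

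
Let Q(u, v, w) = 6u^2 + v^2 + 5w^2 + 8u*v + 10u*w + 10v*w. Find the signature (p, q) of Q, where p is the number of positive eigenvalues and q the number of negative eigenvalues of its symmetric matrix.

The associated matrix is A = [[6, 4, 5], [4, 1, 5], [5, 5, 5]].
Row-reducing A symmetrically gives the diagonal entries 6, -5/3, 5/2.
Counting signs: 2 positive, 1 negative.

(2, 1)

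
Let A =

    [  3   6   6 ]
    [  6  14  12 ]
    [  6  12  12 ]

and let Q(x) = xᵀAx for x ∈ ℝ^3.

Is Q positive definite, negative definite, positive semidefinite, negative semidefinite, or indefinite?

Symmetric row and column elimination reduces A to a congruent diagonal form with pivots 3, 2, 0.
So there are 2 positive, 1 zero pivots.
Hence Q is positive semidefinite.

positive semidefinite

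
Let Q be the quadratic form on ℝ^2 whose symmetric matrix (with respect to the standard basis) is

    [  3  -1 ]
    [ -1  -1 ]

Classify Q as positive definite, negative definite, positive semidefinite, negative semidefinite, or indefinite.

indefinite

Congruent diagonalization of A (simultaneous row and column reduction) yields pivots 3, -4/3.
So there are 1 positive, 1 negative pivots.
Hence Q is indefinite.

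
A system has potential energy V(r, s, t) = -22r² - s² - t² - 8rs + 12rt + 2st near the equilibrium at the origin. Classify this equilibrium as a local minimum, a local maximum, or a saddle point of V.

The Hessian at the origin is H = [[-44, -8, 12], [-8, -2, 2], [12, 2, -2]].
Symmetric row and column elimination reduces H to a congruent diagonal form with pivots -44, -6/11, 4/3.
Counting signs: 1 positive, 2 negative.
H is indefinite, so the origin is a saddle point.

saddle point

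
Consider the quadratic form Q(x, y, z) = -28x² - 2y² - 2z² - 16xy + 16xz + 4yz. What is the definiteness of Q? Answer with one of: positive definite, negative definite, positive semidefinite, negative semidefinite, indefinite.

indefinite

The associated matrix is A = [[-28, -8, 8], [-8, -2, 2], [8, 2, -2]].
Congruent diagonalization of A (simultaneous row and column reduction) yields pivots -28, 2/7, 0.
So there are 1 positive, 1 negative, 1 zero pivots.
Hence Q is indefinite.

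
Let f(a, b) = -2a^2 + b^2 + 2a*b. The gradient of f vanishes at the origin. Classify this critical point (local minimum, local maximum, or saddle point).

The Hessian at the origin is H = [[-4, 2], [2, 2]].
det H = -4·2 − (2)² = -12 < 0, so H is indefinite.
Therefore the origin is a saddle point.

saddle point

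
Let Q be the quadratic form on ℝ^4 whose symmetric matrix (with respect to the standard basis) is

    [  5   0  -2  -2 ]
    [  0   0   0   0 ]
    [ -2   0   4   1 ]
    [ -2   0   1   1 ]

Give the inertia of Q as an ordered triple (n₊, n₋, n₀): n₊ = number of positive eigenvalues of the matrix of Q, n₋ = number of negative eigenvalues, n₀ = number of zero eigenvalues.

Row-reducing A symmetrically gives the diagonal entries 5, 0, 16/5, 3/16.
That gives 3 positive, 1 zero pivots.

(3, 0, 1)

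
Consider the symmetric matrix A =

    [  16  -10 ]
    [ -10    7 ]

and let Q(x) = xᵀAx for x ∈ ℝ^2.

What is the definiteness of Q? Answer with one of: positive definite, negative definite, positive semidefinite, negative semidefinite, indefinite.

Leading principal minors: Δ_1 = 16, Δ_2 = 12.
All leading principal minors are positive, so by Sylvester's criterion Q is positive definite.

positive definite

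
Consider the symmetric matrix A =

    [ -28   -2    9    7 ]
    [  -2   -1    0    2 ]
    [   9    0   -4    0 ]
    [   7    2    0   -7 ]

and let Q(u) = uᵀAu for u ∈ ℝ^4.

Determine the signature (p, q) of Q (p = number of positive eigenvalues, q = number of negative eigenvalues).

Applying the same elementary operations to the rows and columns of A produces a congruent diagonal matrix with entries -28, -6/7, -5/8, -3/5.
That gives 4 negative pivots.

(0, 4)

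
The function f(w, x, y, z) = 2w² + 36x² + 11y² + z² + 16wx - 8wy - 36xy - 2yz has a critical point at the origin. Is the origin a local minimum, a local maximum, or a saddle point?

local minimum

The Hessian at the origin is H = [[4, 16, -8, 0], [16, 72, -36, 0], [-8, -36, 22, -2], [0, 0, -2, 2]].
Congruent diagonalization of H (simultaneous row and column reduction) yields pivots 4, 8, 4, 1.
That gives 4 positive pivots.
H is positive definite, so the origin is a strict local minimum.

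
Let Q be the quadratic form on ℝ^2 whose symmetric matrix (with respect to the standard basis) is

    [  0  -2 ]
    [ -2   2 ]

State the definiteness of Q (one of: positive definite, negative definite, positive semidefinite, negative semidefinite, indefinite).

For the 2×2 matrix [[0, -2], [-2, 2]]: det = 0·2 − (-2)² = -4, trace = 2.
det < 0 so the eigenvalues have opposite signs; the form is indefinite.

indefinite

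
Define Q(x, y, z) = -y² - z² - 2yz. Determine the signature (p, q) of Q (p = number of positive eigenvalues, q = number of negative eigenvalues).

(0, 1)

Write A = [[0, 0, 0], [0, -1, -1], [0, -1, -1]].
Applying the same elementary operations to the rows and columns of A produces a congruent diagonal matrix with entries 0, -1, 0.
That gives 1 negative, 2 zero pivots.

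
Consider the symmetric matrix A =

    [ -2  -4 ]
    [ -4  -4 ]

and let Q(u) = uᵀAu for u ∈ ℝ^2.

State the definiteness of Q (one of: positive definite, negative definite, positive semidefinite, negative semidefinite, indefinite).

indefinite

Symmetric row and column elimination reduces A to a congruent diagonal form with pivots -2, 4.
That gives 1 positive, 1 negative pivots.
Hence Q is indefinite.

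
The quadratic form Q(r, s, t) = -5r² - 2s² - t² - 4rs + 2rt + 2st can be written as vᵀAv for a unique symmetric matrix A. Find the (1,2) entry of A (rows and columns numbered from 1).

The coefficient of r·s in Q is -4. For a symmetric A this equals A[1,2] + A[2,1] = 2·A[1,2].
So A[1,2] = -4/2 = -2.

-2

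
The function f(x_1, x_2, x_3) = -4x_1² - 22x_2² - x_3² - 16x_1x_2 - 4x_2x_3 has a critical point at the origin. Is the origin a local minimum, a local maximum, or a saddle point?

local maximum

The Hessian at the origin is H = [[-8, -16, 0], [-16, -44, -4], [0, -4, -2]].
Applying the same elementary operations to the rows and columns of H produces a congruent diagonal matrix with entries -8, -12, -2/3.
That gives 3 negative pivots.
H is negative definite, so the origin is a strict local maximum.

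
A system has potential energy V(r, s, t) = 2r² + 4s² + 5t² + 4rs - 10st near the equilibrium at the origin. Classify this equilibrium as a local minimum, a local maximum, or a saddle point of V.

The Hessian at the origin is H = [[4, 4, 0], [4, 8, -10], [0, -10, 10]].
Symmetric row and column elimination reduces H to a congruent diagonal form with pivots 4, 4, -15.
Counting signs: 2 positive, 1 negative.
H is indefinite, so the origin is a saddle point.

saddle point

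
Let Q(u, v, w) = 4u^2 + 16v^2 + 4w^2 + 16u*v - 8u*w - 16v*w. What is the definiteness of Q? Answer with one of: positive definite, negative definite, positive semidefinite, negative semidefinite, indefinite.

The symmetric matrix is A = [[4, 8, -4], [8, 16, -8], [-4, -8, 4]].
Symmetric row and column elimination reduces A to a congruent diagonal form with pivots 4, 0, 0.
So there are 1 positive, 2 zero pivots.
Hence Q is positive semidefinite.

positive semidefinite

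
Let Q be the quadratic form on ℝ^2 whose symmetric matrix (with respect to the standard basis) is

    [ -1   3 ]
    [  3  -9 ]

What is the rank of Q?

Row-reducing A symmetrically gives the diagonal entries -1, 0.
That gives 1 negative, 1 zero pivots.
The rank is the number of nonzero pivots: 1.

1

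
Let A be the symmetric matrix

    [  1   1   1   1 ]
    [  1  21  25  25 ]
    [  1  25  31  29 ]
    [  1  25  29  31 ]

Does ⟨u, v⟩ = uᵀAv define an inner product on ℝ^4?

yes

Leading principal minors: Δ_1 = 1, Δ_2 = 20, Δ_3 = 24, Δ_4 = 16.
All leading principal minors are positive, so by Sylvester's criterion Q is positive definite.
⟨·,·⟩ is an inner product exactly when A is positive definite.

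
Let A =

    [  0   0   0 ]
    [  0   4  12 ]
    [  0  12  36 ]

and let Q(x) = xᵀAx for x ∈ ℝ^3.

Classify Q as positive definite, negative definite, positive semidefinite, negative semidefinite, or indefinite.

Symmetric row and column elimination reduces A to a congruent diagonal form with pivots 0, 4, 0.
Counting signs: 1 positive, 2 zero.
Hence Q is positive semidefinite.

positive semidefinite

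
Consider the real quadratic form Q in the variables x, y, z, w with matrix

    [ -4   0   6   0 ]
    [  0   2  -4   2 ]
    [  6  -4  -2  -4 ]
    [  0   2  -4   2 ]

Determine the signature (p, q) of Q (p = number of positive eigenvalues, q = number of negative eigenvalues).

Congruent diagonalization of A (simultaneous row and column reduction) yields pivots -4, 2, -1, 0.
So there are 1 positive, 2 negative, 1 zero pivots.

(1, 2)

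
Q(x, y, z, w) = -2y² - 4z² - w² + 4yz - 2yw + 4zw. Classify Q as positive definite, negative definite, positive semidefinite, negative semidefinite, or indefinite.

negative semidefinite

The symmetric matrix is A = [[0, 0, 0, 0], [0, -2, 2, -1], [0, 2, -4, 2], [0, -1, 2, -1]].
Applying the same elementary operations to the rows and columns of A produces a congruent diagonal matrix with entries 0, -2, -2, 0.
Counting signs: 2 negative, 2 zero.
Hence Q is negative semidefinite.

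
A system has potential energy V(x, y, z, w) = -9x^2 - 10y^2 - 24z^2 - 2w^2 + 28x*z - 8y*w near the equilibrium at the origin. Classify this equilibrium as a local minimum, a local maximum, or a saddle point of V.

The Hessian at the origin is H = [[-18, 0, 28, 0], [0, -20, 0, -8], [28, 0, -48, 0], [0, -8, 0, -4]].
An LDLᵀ factorisation of H has diagonal entries -18, -20, -40/9, -4/5.
So there are 4 negative pivots.
H is negative definite, so the origin is a strict local maximum.

local maximum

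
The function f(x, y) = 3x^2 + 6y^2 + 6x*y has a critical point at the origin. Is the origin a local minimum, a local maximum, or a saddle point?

local minimum

The Hessian at the origin is H = [[6, 6], [6, 12]].
det H = 6·12 − (6)² = 36 > 0 and H[1,1] = 6 > 0, so H is positive definite.
Therefore the origin is a local minimum.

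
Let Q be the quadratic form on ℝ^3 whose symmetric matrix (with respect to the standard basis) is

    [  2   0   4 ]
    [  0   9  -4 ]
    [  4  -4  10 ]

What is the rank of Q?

Applying the same elementary operations to the rows and columns of A produces a congruent diagonal matrix with entries 2, 9, 2/9.
That gives 3 positive pivots.
The rank is the number of nonzero pivots: 3.

3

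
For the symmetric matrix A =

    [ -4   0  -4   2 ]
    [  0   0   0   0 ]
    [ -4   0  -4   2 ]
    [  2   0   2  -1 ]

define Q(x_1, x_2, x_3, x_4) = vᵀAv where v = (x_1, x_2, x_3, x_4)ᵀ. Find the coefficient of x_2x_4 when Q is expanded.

The coefficient of x_2x_4 is A[2,4] + A[4,2] = 2·0 = 0.

0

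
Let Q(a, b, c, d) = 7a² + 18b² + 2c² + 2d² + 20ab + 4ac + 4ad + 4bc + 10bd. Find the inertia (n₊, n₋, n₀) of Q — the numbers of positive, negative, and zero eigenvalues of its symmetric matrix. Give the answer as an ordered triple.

Write A = [[7, 10, 2, 2], [10, 18, 2, 5], [2, 2, 2, 0], [2, 5, 0, 2]].
Row-reducing A symmetrically gives the diagonal entries 7, 26/7, 16/13, 3/16.
Counting signs: 4 positive.

(4, 0, 0)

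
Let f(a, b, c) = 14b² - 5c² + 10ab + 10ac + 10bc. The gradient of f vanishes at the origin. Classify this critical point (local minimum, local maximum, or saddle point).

The Hessian at the origin is H = [[0, 10, 10], [10, 28, 10], [10, 10, -10]].
H is indefinite, so the origin is a saddle point.

saddle point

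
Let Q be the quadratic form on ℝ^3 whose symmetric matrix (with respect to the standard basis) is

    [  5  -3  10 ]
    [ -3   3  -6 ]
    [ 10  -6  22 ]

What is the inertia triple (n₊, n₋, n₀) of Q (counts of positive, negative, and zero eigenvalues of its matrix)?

Symmetric row and column elimination reduces A to a congruent diagonal form with pivots 5, 6/5, 2.
That gives 3 positive pivots.

(3, 0, 0)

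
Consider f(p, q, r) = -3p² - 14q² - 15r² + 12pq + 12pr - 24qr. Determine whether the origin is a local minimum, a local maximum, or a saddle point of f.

The Hessian at the origin is H = [[-6, 12, 12], [12, -28, -24], [12, -24, -30]].
An LDLᵀ factorisation of H has diagonal entries -6, -4, -6.
That gives 3 negative pivots.
H is negative definite, so the origin is a strict local maximum.

local maximum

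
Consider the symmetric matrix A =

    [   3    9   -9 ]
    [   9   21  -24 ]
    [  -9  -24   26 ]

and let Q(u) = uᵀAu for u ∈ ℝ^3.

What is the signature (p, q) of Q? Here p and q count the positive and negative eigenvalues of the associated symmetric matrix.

An LDLᵀ factorisation of A has diagonal entries 3, -6, 1/2.
So there are 2 positive, 1 negative pivots.

(2, 1)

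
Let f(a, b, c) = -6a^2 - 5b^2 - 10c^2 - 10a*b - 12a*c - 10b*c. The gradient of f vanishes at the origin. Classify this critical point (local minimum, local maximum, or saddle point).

The Hessian at the origin is H = [[-12, -10, -12], [-10, -10, -10], [-12, -10, -20]].
Row-reducing H symmetrically gives the diagonal entries -12, -5/3, -8.
Counting signs: 3 negative.
H is negative definite, so the origin is a strict local maximum.

local maximum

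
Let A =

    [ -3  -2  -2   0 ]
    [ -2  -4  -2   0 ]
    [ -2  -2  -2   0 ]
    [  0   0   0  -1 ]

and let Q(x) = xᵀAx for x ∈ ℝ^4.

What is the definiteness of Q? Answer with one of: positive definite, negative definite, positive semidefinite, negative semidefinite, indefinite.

negative definite

Congruent diagonalization of A (simultaneous row and column reduction) yields pivots -3, -8/3, -1/2, -1.
So there are 4 negative pivots.
Hence Q is negative definite.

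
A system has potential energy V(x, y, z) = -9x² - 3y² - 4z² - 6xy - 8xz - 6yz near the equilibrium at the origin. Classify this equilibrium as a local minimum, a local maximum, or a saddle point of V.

local maximum

The Hessian at the origin is H = [[-18, -6, -8], [-6, -6, -6], [-8, -6, -8]].
Symmetric row and column elimination reduces H to a congruent diagonal form with pivots -18, -4, -5/3.
That gives 3 negative pivots.
H is negative definite, so the origin is a strict local maximum.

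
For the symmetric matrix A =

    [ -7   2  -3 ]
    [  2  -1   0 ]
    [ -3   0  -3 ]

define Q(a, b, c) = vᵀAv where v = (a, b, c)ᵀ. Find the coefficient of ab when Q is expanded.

The coefficient of ab is A[1,2] + A[2,1] = 2·2 = 4.

4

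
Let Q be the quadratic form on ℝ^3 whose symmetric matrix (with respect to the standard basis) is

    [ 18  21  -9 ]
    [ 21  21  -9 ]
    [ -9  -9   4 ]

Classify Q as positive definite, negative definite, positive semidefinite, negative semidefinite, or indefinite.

Symmetric row and column elimination reduces A to a congruent diagonal form with pivots 18, -7/2, 1/7.
Counting signs: 2 positive, 1 negative.
Hence Q is indefinite.

indefinite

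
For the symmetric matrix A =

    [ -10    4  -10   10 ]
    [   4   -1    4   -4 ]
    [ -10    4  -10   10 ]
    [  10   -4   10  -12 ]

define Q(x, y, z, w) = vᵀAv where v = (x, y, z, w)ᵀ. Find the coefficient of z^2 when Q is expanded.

The coefficient of z^2 is the diagonal entry A[3,3] = -10.

-10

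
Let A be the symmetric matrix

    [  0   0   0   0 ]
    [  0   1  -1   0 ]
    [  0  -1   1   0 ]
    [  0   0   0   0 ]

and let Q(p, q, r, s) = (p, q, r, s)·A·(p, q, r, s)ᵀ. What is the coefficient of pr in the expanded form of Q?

0

The coefficient of pr is A[1,3] + A[3,1] = 2·0 = 0.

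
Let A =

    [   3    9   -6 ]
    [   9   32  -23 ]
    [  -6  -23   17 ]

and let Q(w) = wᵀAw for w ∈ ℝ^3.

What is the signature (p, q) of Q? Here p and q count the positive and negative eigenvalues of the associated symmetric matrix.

Symmetric row and column elimination reduces A to a congruent diagonal form with pivots 3, 5, 0.
So there are 2 positive, 1 zero pivots.

(2, 0)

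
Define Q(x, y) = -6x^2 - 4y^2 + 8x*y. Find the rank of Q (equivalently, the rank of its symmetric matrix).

Write A = [[-6, 4], [4, -4]].
Symmetric row and column elimination reduces A to a congruent diagonal form with pivots -6, -4/3.
Counting signs: 2 negative.
The rank is the number of nonzero pivots: 2.

2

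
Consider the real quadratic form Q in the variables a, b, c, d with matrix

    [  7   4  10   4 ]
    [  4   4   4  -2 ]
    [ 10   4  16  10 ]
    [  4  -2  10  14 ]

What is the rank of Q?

3

Applying the same elementary operations to the rows and columns of A produces a congruent diagonal matrix with entries 7, 12/7, 0, 1.
That gives 3 positive, 1 zero pivots.
The rank is the number of nonzero pivots: 3.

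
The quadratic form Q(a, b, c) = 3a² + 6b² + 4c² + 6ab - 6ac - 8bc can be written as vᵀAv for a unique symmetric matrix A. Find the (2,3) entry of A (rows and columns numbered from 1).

The coefficient of b·c in Q is -8. For a symmetric A this equals A[2,3] + A[3,2] = 2·A[2,3].
So A[2,3] = -8/2 = -4.

-4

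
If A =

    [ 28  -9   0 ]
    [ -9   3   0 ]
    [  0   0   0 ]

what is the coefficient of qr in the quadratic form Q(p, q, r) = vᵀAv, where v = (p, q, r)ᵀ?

The coefficient of qr is A[2,3] + A[3,2] = 2·0 = 0.

0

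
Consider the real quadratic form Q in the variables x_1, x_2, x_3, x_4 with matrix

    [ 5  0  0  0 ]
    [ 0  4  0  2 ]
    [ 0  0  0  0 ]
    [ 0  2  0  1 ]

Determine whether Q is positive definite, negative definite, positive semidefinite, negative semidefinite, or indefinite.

Symmetric row and column elimination reduces A to a congruent diagonal form with pivots 5, 4, 0, 0.
That gives 2 positive, 2 zero pivots.
Hence Q is positive semidefinite.

positive semidefinite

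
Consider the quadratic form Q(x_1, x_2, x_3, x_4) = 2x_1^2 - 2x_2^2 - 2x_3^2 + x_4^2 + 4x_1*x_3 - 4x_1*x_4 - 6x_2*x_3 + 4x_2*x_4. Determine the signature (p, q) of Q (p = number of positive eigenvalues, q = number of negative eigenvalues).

(2, 2)

Write A = [[2, 0, 2, -2], [0, -2, -3, 2], [2, -3, -2, 0], [-2, 2, 0, 1]].
Congruent diagonalization of A (simultaneous row and column reduction) yields pivots 2, -2, 1/2, -1.
So there are 2 positive, 2 negative pivots.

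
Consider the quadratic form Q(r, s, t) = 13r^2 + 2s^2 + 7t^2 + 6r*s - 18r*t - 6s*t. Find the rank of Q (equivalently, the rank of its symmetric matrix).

3

The symmetric matrix is A = [[13, 3, -9], [3, 2, -3], [-9, -3, 7]].
Applying the same elementary operations to the rows and columns of A produces a congruent diagonal matrix with entries 13, 17/13, 2/17.
So there are 3 positive pivots.
The rank is the number of nonzero pivots: 3.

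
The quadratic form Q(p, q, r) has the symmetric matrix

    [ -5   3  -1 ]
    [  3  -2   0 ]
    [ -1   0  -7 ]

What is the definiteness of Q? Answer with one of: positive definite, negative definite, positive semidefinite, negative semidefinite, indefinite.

Leading principal minors: Δ_1 = -5, Δ_2 = 1, Δ_3 = -5.
The signs alternate starting with Δ_1 < 0, so by Sylvester's criterion Q is negative definite.

negative definite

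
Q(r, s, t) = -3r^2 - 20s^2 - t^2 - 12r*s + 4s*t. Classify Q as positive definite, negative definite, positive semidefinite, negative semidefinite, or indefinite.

negative definite

The symmetric matrix of Q is A = [[-3, -6, 0], [-6, -20, 2], [0, 2, -1]].
Leading principal minors: Δ_1 = -3, Δ_2 = 24, Δ_3 = -12.
The signs alternate starting with Δ_1 < 0, so by Sylvester's criterion Q is negative definite.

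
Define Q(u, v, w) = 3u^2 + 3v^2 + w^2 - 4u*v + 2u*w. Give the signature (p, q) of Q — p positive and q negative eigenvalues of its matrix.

Write A = [[3, -2, 1], [-2, 3, 0], [1, 0, 1]].
Symmetric row and column elimination reduces A to a congruent diagonal form with pivots 3, 5/3, 2/5.
Counting signs: 3 positive.

(3, 0)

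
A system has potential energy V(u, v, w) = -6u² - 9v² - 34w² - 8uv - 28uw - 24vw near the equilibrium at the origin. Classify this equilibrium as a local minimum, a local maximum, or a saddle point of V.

local maximum

The Hessian at the origin is H = [[-12, -8, -28], [-8, -18, -24], [-28, -24, -68]].
Congruent diagonalization of H (simultaneous row and column reduction) yields pivots -12, -38/3, -8/19.
So there are 3 negative pivots.
H is negative definite, so the origin is a strict local maximum.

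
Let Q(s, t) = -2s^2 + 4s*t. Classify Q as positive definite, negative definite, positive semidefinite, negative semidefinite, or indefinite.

indefinite

The symmetric matrix of Q is [[-2, 2], [2, 0]].
For the 2×2 matrix [[-2, 2], [2, 0]]: det = -2·0 − (2)² = -4, trace = -2.
det < 0 so the eigenvalues have opposite signs; the form is indefinite.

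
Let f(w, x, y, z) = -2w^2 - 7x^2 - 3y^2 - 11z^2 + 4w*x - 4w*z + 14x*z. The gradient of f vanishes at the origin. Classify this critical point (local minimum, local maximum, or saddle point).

The Hessian at the origin is H = [[-4, 4, 0, -4], [4, -14, 0, 14], [0, 0, -6, 0], [-4, 14, 0, -22]].
Congruent diagonalization of H (simultaneous row and column reduction) yields pivots -4, -10, -6, -8.
That gives 4 negative pivots.
H is negative definite, so the origin is a strict local maximum.

local maximum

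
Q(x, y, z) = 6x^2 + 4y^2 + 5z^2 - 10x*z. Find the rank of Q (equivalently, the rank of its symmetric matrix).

3

The associated matrix is A = [[6, 0, -5], [0, 4, 0], [-5, 0, 5]].
Symmetric row and column elimination reduces A to a congruent diagonal form with pivots 6, 4, 5/6.
Counting signs: 3 positive.
The rank is the number of nonzero pivots: 3.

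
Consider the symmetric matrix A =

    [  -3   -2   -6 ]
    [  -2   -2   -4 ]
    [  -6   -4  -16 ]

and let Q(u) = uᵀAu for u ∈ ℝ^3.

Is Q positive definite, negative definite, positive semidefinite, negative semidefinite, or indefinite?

negative definite

Congruent diagonalization of A (simultaneous row and column reduction) yields pivots -3, -2/3, -4.
That gives 3 negative pivots.
Hence Q is negative definite.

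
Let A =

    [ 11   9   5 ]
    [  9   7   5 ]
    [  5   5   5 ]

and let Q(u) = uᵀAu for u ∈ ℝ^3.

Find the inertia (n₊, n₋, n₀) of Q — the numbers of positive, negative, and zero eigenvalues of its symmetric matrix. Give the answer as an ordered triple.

Row-reducing A symmetrically gives the diagonal entries 11, -4/11, 5.
That gives 2 positive, 1 negative pivots.

(2, 1, 0)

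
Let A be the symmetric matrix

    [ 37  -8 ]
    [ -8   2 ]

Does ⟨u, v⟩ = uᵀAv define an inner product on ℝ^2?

Applying the same elementary operations to the rows and columns of A produces a congruent diagonal matrix with entries 37, 10/37.
So there are 2 positive pivots.
Hence Q is positive definite.
⟨·,·⟩ is an inner product exactly when A is positive definite.

yes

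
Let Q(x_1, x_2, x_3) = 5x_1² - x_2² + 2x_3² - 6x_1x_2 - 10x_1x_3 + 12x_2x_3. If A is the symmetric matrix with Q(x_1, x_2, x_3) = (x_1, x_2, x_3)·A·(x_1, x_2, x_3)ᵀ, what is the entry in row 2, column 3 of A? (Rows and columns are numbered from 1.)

The coefficient of x_2·x_3 in Q is 12. For a symmetric A this equals A[2,3] + A[3,2] = 2·A[2,3].
So A[2,3] = 12/2 = 6.

6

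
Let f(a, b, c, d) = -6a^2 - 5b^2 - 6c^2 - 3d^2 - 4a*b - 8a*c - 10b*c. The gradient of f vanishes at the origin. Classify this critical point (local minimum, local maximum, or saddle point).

The Hessian at the origin is H = [[-12, -4, -8, 0], [-4, -10, -10, 0], [-8, -10, -12, 0], [0, 0, 0, -6]].
An LDLᵀ factorisation of H has diagonal entries -12, -26/3, -6/13, -6.
Counting signs: 4 negative.
H is negative definite, so the origin is a strict local maximum.

local maximum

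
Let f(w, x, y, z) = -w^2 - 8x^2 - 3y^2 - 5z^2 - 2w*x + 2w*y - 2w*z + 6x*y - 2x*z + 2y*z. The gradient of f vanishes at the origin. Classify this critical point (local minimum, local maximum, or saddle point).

The Hessian at the origin is H = [[-2, -2, 2, -2], [-2, -16, 6, -2], [2, 6, -6, 2], [-2, -2, 2, -10]].
An LDLᵀ factorisation of H has diagonal entries -2, -14, -20/7, -8.
Counting signs: 4 negative.
H is negative definite, so the origin is a strict local maximum.

local maximum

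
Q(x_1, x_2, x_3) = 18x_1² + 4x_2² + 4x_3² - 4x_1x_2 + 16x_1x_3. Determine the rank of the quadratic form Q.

Write A = [[18, -2, 8], [-2, 4, 0], [8, 0, 4]].
Congruent diagonalization of A (simultaneous row and column reduction) yields pivots 18, 34/9, 4/17.
Counting signs: 3 positive.
The rank is the number of nonzero pivots: 3.

3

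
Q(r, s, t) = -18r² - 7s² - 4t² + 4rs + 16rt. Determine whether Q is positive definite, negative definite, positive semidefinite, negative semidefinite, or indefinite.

negative definite

The symmetric matrix of Q is A = [[-18, 2, 8], [2, -7, 0], [8, 0, -4]].
Leading principal minors: Δ_1 = -18, Δ_2 = 122, Δ_3 = -40.
The signs alternate starting with Δ_1 < 0, so by Sylvester's criterion Q is negative definite.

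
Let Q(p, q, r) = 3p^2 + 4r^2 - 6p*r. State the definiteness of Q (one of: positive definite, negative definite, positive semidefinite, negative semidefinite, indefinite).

positive semidefinite

Write A = [[3, 0, -3], [0, 0, 0], [-3, 0, 4]].
Congruent diagonalization of A (simultaneous row and column reduction) yields pivots 3, 0, 1.
Counting signs: 2 positive, 1 zero.
Hence Q is positive semidefinite.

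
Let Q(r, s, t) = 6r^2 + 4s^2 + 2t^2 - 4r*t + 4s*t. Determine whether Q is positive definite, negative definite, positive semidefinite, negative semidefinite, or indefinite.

positive definite

The symmetric matrix of Q is A = [[6, 0, -2], [0, 4, 2], [-2, 2, 2]].
Leading principal minors: Δ_1 = 6, Δ_2 = 24, Δ_3 = 8.
All leading principal minors are positive, so by Sylvester's criterion Q is positive definite.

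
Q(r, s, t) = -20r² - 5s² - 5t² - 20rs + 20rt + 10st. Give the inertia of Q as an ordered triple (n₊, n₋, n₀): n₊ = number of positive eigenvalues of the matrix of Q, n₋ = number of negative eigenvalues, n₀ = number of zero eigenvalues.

Write A = [[-20, -10, 10], [-10, -5, 5], [10, 5, -5]].
Applying the same elementary operations to the rows and columns of A produces a congruent diagonal matrix with entries -20, 0, 0.
That gives 1 negative, 2 zero pivots.

(0, 1, 2)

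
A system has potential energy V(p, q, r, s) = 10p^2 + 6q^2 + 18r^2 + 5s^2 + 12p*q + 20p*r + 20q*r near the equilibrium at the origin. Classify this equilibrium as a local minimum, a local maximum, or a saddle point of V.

local minimum

The Hessian at the origin is H = [[20, 12, 20, 0], [12, 12, 20, 0], [20, 20, 36, 0], [0, 0, 0, 10]].
Congruent diagonalization of H (simultaneous row and column reduction) yields pivots 20, 24/5, 8/3, 10.
That gives 4 positive pivots.
H is positive definite, so the origin is a strict local minimum.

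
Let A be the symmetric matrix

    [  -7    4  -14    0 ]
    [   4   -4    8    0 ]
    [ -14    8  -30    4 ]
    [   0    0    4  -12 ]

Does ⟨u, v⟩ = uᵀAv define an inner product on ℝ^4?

no

Leading principal minors: Δ_1 = -7, Δ_2 = 12, Δ_3 = -24, Δ_4 = 96.
The signs alternate starting with Δ_1 < 0, so by Sylvester's criterion Q is negative definite.
⟨·,·⟩ is an inner product exactly when A is positive definite.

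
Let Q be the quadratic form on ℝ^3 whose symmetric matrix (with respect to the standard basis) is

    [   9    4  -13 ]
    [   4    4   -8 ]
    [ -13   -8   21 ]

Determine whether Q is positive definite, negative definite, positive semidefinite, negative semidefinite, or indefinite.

Row-reducing A symmetrically gives the diagonal entries 9, 20/9, 0.
That gives 2 positive, 1 zero pivots.
Hence Q is positive semidefinite.

positive semidefinite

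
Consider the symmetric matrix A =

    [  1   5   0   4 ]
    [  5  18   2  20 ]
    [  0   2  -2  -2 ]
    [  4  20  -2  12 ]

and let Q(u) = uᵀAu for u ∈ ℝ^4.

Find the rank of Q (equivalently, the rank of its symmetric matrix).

4

Congruent diagonalization of A (simultaneous row and column reduction) yields pivots 1, -7, -10/7, -6/5.
That gives 1 positive, 3 negative pivots.
The rank is the number of nonzero pivots: 4.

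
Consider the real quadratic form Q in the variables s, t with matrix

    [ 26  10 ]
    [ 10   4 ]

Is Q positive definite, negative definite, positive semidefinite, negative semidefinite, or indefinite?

positive definite

Leading principal minors: Δ_1 = 26, Δ_2 = 4.
All leading principal minors are positive, so by Sylvester's criterion Q is positive definite.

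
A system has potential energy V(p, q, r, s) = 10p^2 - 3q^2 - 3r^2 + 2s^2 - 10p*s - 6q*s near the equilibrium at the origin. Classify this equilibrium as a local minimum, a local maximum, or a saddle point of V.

The Hessian at the origin is H = [[20, 0, 0, -10], [0, -6, 0, -6], [0, 0, -6, 0], [-10, -6, 0, 4]].
An LDLᵀ factorisation of H has diagonal entries 20, -6, -6, 5.
Counting signs: 2 positive, 2 negative.
H is indefinite, so the origin is a saddle point.

saddle point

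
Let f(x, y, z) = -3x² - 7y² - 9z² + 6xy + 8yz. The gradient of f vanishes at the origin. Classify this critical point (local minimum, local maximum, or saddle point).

local maximum

The Hessian at the origin is H = [[-6, 6, 0], [6, -14, 8], [0, 8, -18]].
Applying the same elementary operations to the rows and columns of H produces a congruent diagonal matrix with entries -6, -8, -10.
Counting signs: 3 negative.
H is negative definite, so the origin is a strict local maximum.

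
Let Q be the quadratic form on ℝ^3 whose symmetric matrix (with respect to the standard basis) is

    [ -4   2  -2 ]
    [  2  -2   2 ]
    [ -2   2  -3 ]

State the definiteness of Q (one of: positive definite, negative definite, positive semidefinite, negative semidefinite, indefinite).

Leading principal minors: Δ_1 = -4, Δ_2 = 4, Δ_3 = -4.
The signs alternate starting with Δ_1 < 0, so by Sylvester's criterion Q is negative definite.

negative definite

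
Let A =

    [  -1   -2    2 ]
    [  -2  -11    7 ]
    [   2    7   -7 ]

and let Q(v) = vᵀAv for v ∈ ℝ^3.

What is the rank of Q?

3

Applying the same elementary operations to the rows and columns of A produces a congruent diagonal matrix with entries -1, -7, -12/7.
So there are 3 negative pivots.
The rank is the number of nonzero pivots: 3.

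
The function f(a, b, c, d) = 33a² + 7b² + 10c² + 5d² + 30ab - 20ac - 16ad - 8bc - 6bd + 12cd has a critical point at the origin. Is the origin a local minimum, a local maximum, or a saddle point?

local minimum

The Hessian at the origin is H = [[66, 30, -20, -16], [30, 14, -8, -6], [-20, -8, 20, 12], [-16, -6, 12, 10]].
Applying the same elementary operations to the rows and columns of H produces a congruent diagonal matrix with entries 66, 4/11, 32/3, 5/8.
Counting signs: 4 positive.
H is positive definite, so the origin is a strict local minimum.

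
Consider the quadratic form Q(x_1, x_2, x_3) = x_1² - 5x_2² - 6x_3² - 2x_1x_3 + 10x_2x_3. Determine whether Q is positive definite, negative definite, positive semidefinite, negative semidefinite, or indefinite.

The associated matrix is A = [[1, 0, -1], [0, -5, 5], [-1, 5, -6]].
Congruent diagonalization of A (simultaneous row and column reduction) yields pivots 1, -5, -2.
Counting signs: 1 positive, 2 negative.
Hence Q is indefinite.

indefinite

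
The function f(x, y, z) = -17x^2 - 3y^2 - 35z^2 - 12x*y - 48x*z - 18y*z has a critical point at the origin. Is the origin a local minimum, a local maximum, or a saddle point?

The Hessian at the origin is H = [[-34, -12, -48], [-12, -6, -18], [-48, -18, -70]].
Row-reducing H symmetrically gives the diagonal entries -34, -30/17, -8/5.
Counting signs: 3 negative.
H is negative definite, so the origin is a strict local maximum.

local maximum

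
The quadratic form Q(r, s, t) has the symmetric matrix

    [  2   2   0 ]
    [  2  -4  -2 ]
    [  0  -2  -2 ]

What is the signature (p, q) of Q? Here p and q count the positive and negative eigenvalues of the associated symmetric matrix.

(1, 2)

Applying the same elementary operations to the rows and columns of A produces a congruent diagonal matrix with entries 2, -6, -4/3.
That gives 1 positive, 2 negative pivots.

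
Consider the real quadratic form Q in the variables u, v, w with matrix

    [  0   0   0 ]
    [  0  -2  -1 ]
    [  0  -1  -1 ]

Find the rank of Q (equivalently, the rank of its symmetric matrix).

2

Symmetric row and column elimination reduces A to a congruent diagonal form with pivots 0, -2, -1/2.
So there are 2 negative, 1 zero pivots.
The rank is the number of nonzero pivots: 2.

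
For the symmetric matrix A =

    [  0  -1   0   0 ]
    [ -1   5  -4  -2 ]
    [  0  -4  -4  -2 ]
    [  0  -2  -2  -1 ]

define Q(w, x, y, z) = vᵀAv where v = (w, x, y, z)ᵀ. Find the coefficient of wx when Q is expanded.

The coefficient of wx is A[1,2] + A[2,1] = 2·(-1) = -2.

-2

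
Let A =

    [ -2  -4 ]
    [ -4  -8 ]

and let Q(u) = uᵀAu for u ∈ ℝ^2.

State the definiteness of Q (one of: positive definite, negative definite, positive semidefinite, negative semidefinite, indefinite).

Applying the same elementary operations to the rows and columns of A produces a congruent diagonal matrix with entries -2, 0.
Counting signs: 1 negative, 1 zero.
Hence Q is negative semidefinite.

negative semidefinite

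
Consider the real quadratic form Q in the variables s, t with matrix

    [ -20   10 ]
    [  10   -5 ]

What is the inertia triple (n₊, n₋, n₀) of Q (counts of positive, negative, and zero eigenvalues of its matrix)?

Congruent diagonalization of A (simultaneous row and column reduction) yields pivots -20, 0.
That gives 1 negative, 1 zero pivots.

(0, 1, 1)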